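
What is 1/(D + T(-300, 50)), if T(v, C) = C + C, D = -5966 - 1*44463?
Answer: -1/50329 ≈ -1.9869e-5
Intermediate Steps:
D = -50429 (D = -5966 - 44463 = -50429)
T(v, C) = 2*C
1/(D + T(-300, 50)) = 1/(-50429 + 2*50) = 1/(-50429 + 100) = 1/(-50329) = -1/50329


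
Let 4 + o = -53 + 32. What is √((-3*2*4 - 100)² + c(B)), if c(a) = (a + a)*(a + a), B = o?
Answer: 2*√4469 ≈ 133.70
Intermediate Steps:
o = -25 (o = -4 + (-53 + 32) = -4 - 21 = -25)
B = -25
c(a) = 4*a² (c(a) = (2*a)*(2*a) = 4*a²)
√((-3*2*4 - 100)² + c(B)) = √((-3*2*4 - 100)² + 4*(-25)²) = √((-6*4 - 100)² + 4*625) = √((-24 - 100)² + 2500) = √((-124)² + 2500) = √(15376 + 2500) = √17876 = 2*√4469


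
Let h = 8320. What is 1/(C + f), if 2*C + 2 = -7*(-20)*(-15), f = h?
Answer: 1/7269 ≈ 0.00013757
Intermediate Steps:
f = 8320
C = -1051 (C = -1 + (-7*(-20)*(-15))/2 = -1 + (140*(-15))/2 = -1 + (½)*(-2100) = -1 - 1050 = -1051)
1/(C + f) = 1/(-1051 + 8320) = 1/7269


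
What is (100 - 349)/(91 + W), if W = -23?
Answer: -249/68 ≈ -3.6618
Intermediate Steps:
(100 - 349)/(91 + W) = (100 - 349)/(91 - 23) = -249/68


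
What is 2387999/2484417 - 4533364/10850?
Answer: -5618428399819/13477962225 ≈ -416.86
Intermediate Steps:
2387999/2484417 - 4533364/10850 = 2387999*(1/2484417) - 4533364*1/10850 = 2387999/2484417 - 2266682/5425 = -5618428399819/13477962225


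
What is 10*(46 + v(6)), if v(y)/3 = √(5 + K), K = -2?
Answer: 460 + 30*√3 ≈ 511.96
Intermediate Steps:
v(y) = 3*√3 (v(y) = 3*√(5 - 2) = 3*√3)
10*(46 + v(6)) = 10*(46 + 3*√3) = 460 + 30*√3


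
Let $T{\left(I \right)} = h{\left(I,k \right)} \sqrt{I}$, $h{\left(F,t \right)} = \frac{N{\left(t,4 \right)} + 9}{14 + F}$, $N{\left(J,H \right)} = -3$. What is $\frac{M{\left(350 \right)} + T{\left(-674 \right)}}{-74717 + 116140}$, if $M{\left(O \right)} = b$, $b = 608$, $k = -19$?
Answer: $\frac{608}{41423} - \frac{i \sqrt{674}}{4556530} \approx 0.014678 - 5.6976 \cdot 10^{-6} i$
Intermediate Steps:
$M{\left(O \right)} = 608$
$h{\left(F,t \right)} = \frac{6}{14 + F}$ ($h{\left(F,t \right)} = \frac{-3 + 9}{14 + F} = \frac{6}{14 + F}$)
$T{\left(I \right)} = \frac{6 \sqrt{I}}{14 + I}$ ($T{\left(I \right)} = \frac{6}{14 + I} \sqrt{I} = \frac{6 \sqrt{I}}{14 + I}$)
$\frac{M{\left(350 \right)} + T{\left(-674 \right)}}{-74717 + 116140} = \frac{608 + \frac{6 \sqrt{-674}}{14 - 674}}{-74717 + 116140} = \frac{608 + \frac{6 i \sqrt{674}}{-660}}{41423} = \left(608 + 6 i \sqrt{674} \left(- \frac{1}{660}\right)\right) \frac{1}{41423} = \left(608 - \frac{i \sqrt{674}}{110}\right) \frac{1}{41423} = \frac{608}{41423} - \frac{i \sqrt{674}}{4556530}$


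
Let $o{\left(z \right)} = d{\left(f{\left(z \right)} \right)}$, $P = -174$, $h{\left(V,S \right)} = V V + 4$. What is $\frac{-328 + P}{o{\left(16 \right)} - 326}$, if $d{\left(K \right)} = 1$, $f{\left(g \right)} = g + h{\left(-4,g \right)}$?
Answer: $\frac{502}{325} \approx 1.5446$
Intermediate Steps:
$h{\left(V,S \right)} = 4 + V^{2}$ ($h{\left(V,S \right)} = V^{2} + 4 = 4 + V^{2}$)
$f{\left(g \right)} = 20 + g$ ($f{\left(g \right)} = g + \left(4 + \left(-4\right)^{2}\right) = g + \left(4 + 16\right) = g + 20 = 20 + g$)
$o{\left(z \right)} = 1$
$\frac{-328 + P}{o{\left(16 \right)} - 326} = \frac{-328 - 174}{1 - 326} = - \frac{502}{-325} = \left(-502\right) \left(- \frac{1}{325}\right) = \frac{502}{325}$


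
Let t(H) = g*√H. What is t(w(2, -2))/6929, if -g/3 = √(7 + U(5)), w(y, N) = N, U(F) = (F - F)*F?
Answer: -3*I*√14/6929 ≈ -0.00162*I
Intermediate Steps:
U(F) = 0 (U(F) = 0*F = 0)
g = -3*√7 (g = -3*√(7 + 0) = -3*√7 ≈ -7.9373)
t(H) = -3*√7*√H (t(H) = (-3*√7)*√H = -3*√7*√H)
t(w(2, -2))/6929 = -3*√7*√(-2)/6929 = -3*√7*I*√2*(1/6929) = -3*I*√14*(1/6929) = -3*I*√14/6929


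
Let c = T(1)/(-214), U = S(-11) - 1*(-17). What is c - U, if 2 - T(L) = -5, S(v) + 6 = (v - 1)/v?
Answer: -28539/2354 ≈ -12.124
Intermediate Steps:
S(v) = -6 + (-1 + v)/v (S(v) = -6 + (v - 1)/v = -6 + (-1 + v)/v)
T(L) = 7 (T(L) = 2 - 1*(-5) = 2 + 5 = 7)
U = 133/11 (U = (-5 - 1/(-11)) - 1*(-17) = (-5 - 1*(-1/11)) + 17 = (-5 + 1/11) + 17 = -54/11 + 17 = 133/11 ≈ 12.091)
c = -7/214 (c = 7/(-214) = 7*(-1/214) = -7/214 ≈ -0.032710)
c - U = -7/214 - 1*133/11 = -7/214 - 133/11 = -28539/2354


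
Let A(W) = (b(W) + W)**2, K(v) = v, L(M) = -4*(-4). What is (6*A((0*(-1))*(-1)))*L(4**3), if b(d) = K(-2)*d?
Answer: 0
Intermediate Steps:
L(M) = 16
b(d) = -2*d
A(W) = W**2 (A(W) = (-2*W + W)**2 = (-W)**2 = W**2)
(6*A((0*(-1))*(-1)))*L(4**3) = (6*((0*(-1))*(-1))**2)*16 = (6*(0*(-1))**2)*16 = (6*0**2)*16 = (6*0)*16 = 0*16 = 0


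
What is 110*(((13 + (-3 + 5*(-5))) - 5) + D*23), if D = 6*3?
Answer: 43340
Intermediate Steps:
D = 18
110*(((13 + (-3 + 5*(-5))) - 5) + D*23) = 110*(((13 + (-3 + 5*(-5))) - 5) + 18*23) = 110*(((13 + (-3 - 25)) - 5) + 414) = 110*(((13 - 28) - 5) + 414) = 110*((-15 - 5) + 414) = 110*(-20 + 414) = 110*394 = 43340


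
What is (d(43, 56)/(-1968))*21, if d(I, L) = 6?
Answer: -21/328 ≈ -0.064024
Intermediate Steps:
(d(43, 56)/(-1968))*21 = (6/(-1968))*21 = (6*(-1/1968))*21 = -1/328*21 = -21/328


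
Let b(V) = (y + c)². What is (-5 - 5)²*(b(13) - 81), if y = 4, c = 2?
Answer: -4500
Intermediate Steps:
b(V) = 36 (b(V) = (4 + 2)² = 6² = 36)
(-5 - 5)²*(b(13) - 81) = (-5 - 5)²*(36 - 81) = (-10)²*(-45) = 100*(-45) = -4500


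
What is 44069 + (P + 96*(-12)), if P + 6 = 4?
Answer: 42915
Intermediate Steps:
P = -2 (P = -6 + 4 = -2)
44069 + (P + 96*(-12)) = 44069 + (-2 + 96*(-12)) = 44069 + (-2 - 1152) = 44069 - 1154 = 42915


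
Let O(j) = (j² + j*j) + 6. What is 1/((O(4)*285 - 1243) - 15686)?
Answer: -1/6099 ≈ -0.00016396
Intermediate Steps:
O(j) = 6 + 2*j² (O(j) = (j² + j²) + 6 = 2*j² + 6 = 6 + 2*j²)
1/((O(4)*285 - 1243) - 15686) = 1/(((6 + 2*4²)*285 - 1243) - 15686) = 1/(((6 + 2*16)*285 - 1243) - 15686) = 1/(((6 + 32)*285 - 1243) - 15686) = 1/((38*285 - 1243) - 15686) = 1/((10830 - 1243) - 15686) = 1/(9587 - 15686) = 1/(-6099) = -1/6099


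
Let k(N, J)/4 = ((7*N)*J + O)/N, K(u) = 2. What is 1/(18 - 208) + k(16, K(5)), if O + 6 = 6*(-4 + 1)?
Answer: 9499/190 ≈ 49.995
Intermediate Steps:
O = -24 (O = -6 + 6*(-4 + 1) = -6 + 6*(-3) = -6 - 18 = -24)
k(N, J) = 4*(-24 + 7*J*N)/N (k(N, J) = 4*(((7*N)*J - 24)/N) = 4*((7*J*N - 24)/N) = 4*((-24 + 7*J*N)/N) = 4*(-24 + 7*J*N)/N)
1/(18 - 208) + k(16, K(5)) = 1/(18 - 208) + (-96/16 + 28*2) = 1/(-190) + (-96*1/16 + 56) = -1/190 + (-6 + 56) = -1/190 + 50 = 9499/190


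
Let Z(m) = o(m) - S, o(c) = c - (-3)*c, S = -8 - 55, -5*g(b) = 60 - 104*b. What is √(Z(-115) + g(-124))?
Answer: I*√74705/5 ≈ 54.664*I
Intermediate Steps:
g(b) = -12 + 104*b/5 (g(b) = -(60 - 104*b)/5 = -12 + 104*b/5)
S = -63
o(c) = 4*c (o(c) = c + 3*c = 4*c)
Z(m) = 63 + 4*m (Z(m) = 4*m - 1*(-63) = 4*m + 63 = 63 + 4*m)
√(Z(-115) + g(-124)) = √((63 + 4*(-115)) + (-12 + (104/5)*(-124))) = √((63 - 460) + (-12 - 12896/5)) = √(-397 - 12956/5) = √(-14941/5) = I*√74705/5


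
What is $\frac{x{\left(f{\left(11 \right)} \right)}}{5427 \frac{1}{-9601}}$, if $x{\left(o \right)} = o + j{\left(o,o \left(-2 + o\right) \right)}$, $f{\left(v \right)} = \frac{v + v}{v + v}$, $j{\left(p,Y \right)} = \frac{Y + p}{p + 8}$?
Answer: $- \frac{9601}{5427} \approx -1.7691$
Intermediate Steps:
$j{\left(p,Y \right)} = \frac{Y + p}{8 + p}$
$f{\left(v \right)} = 1$ ($f{\left(v \right)} = \frac{2 v}{2 v} = 2 v \frac{1}{2 v} = 1$)
$x{\left(o \right)} = o + \frac{o + o \left(-2 + o\right)}{8 + o}$ ($x{\left(o \right)} = o + \frac{o \left(-2 + o\right) + o}{8 + o} = o + \frac{o + o \left(-2 + o\right)}{8 + o}$)
$\frac{x{\left(f{\left(11 \right)} \right)}}{5427 \frac{1}{-9601}} = \frac{1 \frac{1}{8 + 1} \left(7 + 2 \cdot 1\right)}{5427 \frac{1}{-9601}} = \frac{1 \cdot \frac{1}{9} \left(7 + 2\right)}{5427 \left(- \frac{1}{9601}\right)} = \frac{1 \cdot \frac{1}{9} \cdot 9}{- \frac{5427}{9601}} = 1 \left(- \frac{9601}{5427}\right) = - \frac{9601}{5427}$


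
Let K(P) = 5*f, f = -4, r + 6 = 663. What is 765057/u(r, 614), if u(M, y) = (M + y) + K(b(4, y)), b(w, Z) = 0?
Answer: 255019/417 ≈ 611.56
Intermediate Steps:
r = 657 (r = -6 + 663 = 657)
K(P) = -20 (K(P) = 5*(-4) = -20)
u(M, y) = -20 + M + y (u(M, y) = (M + y) - 20 = -20 + M + y)
765057/u(r, 614) = 765057/(-20 + 657 + 614) = 765057/1251 = 765057*(1/1251) = 255019/417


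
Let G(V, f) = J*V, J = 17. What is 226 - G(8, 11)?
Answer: 90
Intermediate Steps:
G(V, f) = 17*V
226 - G(8, 11) = 226 - 17*8 = 226 - 1*136 = 226 - 136 = 90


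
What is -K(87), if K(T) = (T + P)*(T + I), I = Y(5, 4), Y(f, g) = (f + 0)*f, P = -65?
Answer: -2464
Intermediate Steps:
Y(f, g) = f² (Y(f, g) = f*f = f²)
I = 25 (I = 5² = 25)
K(T) = (-65 + T)*(25 + T) (K(T) = (T - 65)*(T + 25) = (-65 + T)*(25 + T))
-K(87) = -(-1625 + 87² - 40*87) = -(-1625 + 7569 - 3480) = -1*2464 = -2464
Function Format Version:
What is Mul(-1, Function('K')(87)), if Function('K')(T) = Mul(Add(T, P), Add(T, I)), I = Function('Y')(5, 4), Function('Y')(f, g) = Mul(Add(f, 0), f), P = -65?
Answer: -2464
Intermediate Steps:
Function('Y')(f, g) = Pow(f, 2) (Function('Y')(f, g) = Mul(f, f) = Pow(f, 2))
I = 25 (I = Pow(5, 2) = 25)
Function('K')(T) = Mul(Add(-65, T), Add(25, T)) (Function('K')(T) = Mul(Add(T, -65), Add(T, 25)) = Mul(Add(-65, T), Add(25, T)))
Mul(-1, Function('K')(87)) = Mul(-1, Add(-1625, Pow(87, 2), Mul(-40, 87))) = Mul(-1, Add(-1625, 7569, -3480)) = Mul(-1, 2464) = -2464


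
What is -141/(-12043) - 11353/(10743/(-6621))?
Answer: 301750767974/43125983 ≈ 6997.0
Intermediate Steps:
-141/(-12043) - 11353/(10743/(-6621)) = -141*(-1/12043) - 11353/(10743*(-1/6621)) = 141/12043 - 11353/(-3581/2207) = 141/12043 - 11353*(-2207/3581) = 141/12043 + 25056071/3581 = 301750767974/43125983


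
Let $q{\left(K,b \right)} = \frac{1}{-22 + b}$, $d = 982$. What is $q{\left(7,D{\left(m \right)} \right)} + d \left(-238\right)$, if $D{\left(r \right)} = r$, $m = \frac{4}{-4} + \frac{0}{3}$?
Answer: $- \frac{5375469}{23} \approx -2.3372 \cdot 10^{5}$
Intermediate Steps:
$m = -1$ ($m = 4 \left(- \frac{1}{4}\right) + 0 \cdot \frac{1}{3} = -1 + 0 = -1$)
$q{\left(7,D{\left(m \right)} \right)} + d \left(-238\right) = \frac{1}{-22 - 1} + 982 \left(-238\right) = \frac{1}{-23} - 233716 = - \frac{1}{23} - 233716 = - \frac{5375469}{23}$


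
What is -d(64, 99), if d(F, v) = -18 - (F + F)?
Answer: 146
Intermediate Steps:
d(F, v) = -18 - 2*F
-d(64, 99) = -(-18 - 2*64) = -(-18 - 128) = -1*(-146) = 146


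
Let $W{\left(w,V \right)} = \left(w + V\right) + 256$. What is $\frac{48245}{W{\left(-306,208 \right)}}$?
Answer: $\frac{48245}{158} \approx 305.35$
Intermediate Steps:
$W{\left(w,V \right)} = 256 + V + w$ ($W{\left(w,V \right)} = \left(V + w\right) + 256 = 256 + V + w$)
$\frac{48245}{W{\left(-306,208 \right)}} = \frac{48245}{256 + 208 - 306} = \frac{48245}{158}$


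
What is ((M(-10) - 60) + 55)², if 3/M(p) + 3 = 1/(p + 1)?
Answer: 27889/784 ≈ 35.573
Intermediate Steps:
M(p) = 3/(-3 + 1/(1 + p)) (M(p) = 3/(-3 + 1/(p + 1)) = 3/(-3 + 1/(1 + p)))
((M(-10) - 60) + 55)² = ((3*(-1 - 1*(-10))/(2 + 3*(-10)) - 60) + 55)² = ((3*(-1 + 10)/(2 - 30) - 60) + 55)² = ((3*9/(-28) - 60) + 55)² = ((3*(-1/28)*9 - 60) + 55)² = ((-27/28 - 60) + 55)² = (-1707/28 + 55)² = (-167/28)² = 27889/784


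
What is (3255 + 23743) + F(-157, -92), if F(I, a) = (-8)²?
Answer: 27062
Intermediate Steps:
F(I, a) = 64
(3255 + 23743) + F(-157, -92) = (3255 + 23743) + 64 = 26998 + 64 = 27062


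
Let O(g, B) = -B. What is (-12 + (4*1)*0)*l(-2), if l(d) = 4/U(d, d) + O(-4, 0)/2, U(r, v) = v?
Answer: 24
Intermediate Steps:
l(d) = 4/d (l(d) = 4/d - 1*0/2 = 4/d + 0*(1/2) = 4/d + 0 = 4/d)
(-12 + (4*1)*0)*l(-2) = (-12 + (4*1)*0)*(4/(-2)) = (-12 + 4*0)*(4*(-1/2)) = (-12 + 0)*(-2) = -12*(-2) = 24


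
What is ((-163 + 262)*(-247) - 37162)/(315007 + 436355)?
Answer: -61615/751362 ≈ -0.082004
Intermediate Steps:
((-163 + 262)*(-247) - 37162)/(315007 + 436355) = (99*(-247) - 37162)/751362 = (-24453 - 37162)*(1/751362) = -61615*1/751362 = -61615/751362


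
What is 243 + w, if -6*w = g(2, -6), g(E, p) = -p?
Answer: 242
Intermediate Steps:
w = -1 (w = -(-1)*(-6)/6 = -1/6*6 = -1)
243 + w = 243 - 1 = 242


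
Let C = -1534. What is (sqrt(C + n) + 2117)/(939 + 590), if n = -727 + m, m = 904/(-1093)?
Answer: 2117/1529 + I*sqrt(2702089461)/1671197 ≈ 1.3846 + 0.031104*I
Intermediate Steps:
m = -904/1093 (m = 904*(-1/1093) = -904/1093 ≈ -0.82708)
n = -795515/1093 (n = -727 - 904/1093 = -795515/1093 ≈ -727.83)
(sqrt(C + n) + 2117)/(939 + 590) = (sqrt(-1534 - 795515/1093) + 2117)/(939 + 590) = (sqrt(-2472177/1093) + 2117)/1529 = (I*sqrt(2702089461)/1093 + 2117)*(1/1529) = (2117 + I*sqrt(2702089461)/1093)*(1/1529) = 2117/1529 + I*sqrt(2702089461)/1671197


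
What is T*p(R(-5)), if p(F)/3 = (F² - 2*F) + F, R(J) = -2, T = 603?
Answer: 10854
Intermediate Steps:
p(F) = -3*F + 3*F² (p(F) = 3*((F² - 2*F) + F) = 3*(F² - F) = -3*F + 3*F²)
T*p(R(-5)) = 603*(3*(-2)*(-1 - 2)) = 603*(3*(-2)*(-3)) = 603*18 = 10854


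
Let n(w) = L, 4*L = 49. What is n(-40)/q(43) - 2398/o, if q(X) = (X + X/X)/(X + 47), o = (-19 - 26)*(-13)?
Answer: 1078901/51480 ≈ 20.958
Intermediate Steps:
L = 49/4 (L = (1/4)*49 = 49/4 ≈ 12.250)
n(w) = 49/4
o = 585 (o = -45*(-13) = 585)
q(X) = (1 + X)/(47 + X) (q(X) = (X + 1)/(47 + X) = (1 + X)/(47 + X))
n(-40)/q(43) - 2398/o = 49/(4*(((1 + 43)/(47 + 43)))) - 2398/585 = 49/(4*((44/90))) - 2398*1/585 = 49/(4*(((1/90)*44))) - 2398/585 = 49/(4*(22/45)) - 2398/585 = (49/4)*(45/22) - 2398/585 = 2205/88 - 2398/585 = 1078901/51480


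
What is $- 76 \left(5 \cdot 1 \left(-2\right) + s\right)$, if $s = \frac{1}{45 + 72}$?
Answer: $\frac{88844}{117} \approx 759.35$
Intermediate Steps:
$s = \frac{1}{117} \approx 0.008547$
$- 76 \left(5 \cdot 1 \left(-2\right) + s\right) = - 76 \left(5 \cdot 1 \left(-2\right) + \frac{1}{117}\right) = - 76 \left(5 \left(-2\right) + \frac{1}{117}\right) = - 76 \left(-10 + \frac{1}{117}\right) = \left(-76\right) \left(- \frac{1169}{117}\right) = \frac{88844}{117}$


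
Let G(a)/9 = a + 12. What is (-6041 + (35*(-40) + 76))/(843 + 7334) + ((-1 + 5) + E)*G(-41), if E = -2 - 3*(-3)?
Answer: -23483532/8177 ≈ -2871.9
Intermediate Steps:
G(a) = 108 + 9*a (G(a) = 9*(a + 12) = 9*(12 + a) = 108 + 9*a)
E = 7 (E = -2 + 9 = 7)
(-6041 + (35*(-40) + 76))/(843 + 7334) + ((-1 + 5) + E)*G(-41) = (-6041 + (35*(-40) + 76))/(843 + 7334) + ((-1 + 5) + 7)*(108 + 9*(-41)) = (-6041 + (-1400 + 76))/8177 + (4 + 7)*(108 - 369) = (-6041 - 1324)*(1/8177) + 11*(-261) = -7365*1/8177 - 2871 = -7365/8177 - 2871 = -23483532/8177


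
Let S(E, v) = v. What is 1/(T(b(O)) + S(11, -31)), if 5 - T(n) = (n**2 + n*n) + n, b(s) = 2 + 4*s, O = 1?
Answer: -1/104 ≈ -0.0096154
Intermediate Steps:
T(n) = 5 - n - 2*n**2 (T(n) = 5 - ((n**2 + n*n) + n) = 5 - ((n**2 + n**2) + n) = 5 - (2*n**2 + n) = 5 - (n + 2*n**2) = 5 + (-n - 2*n**2) = 5 - n - 2*n**2)
1/(T(b(O)) + S(11, -31)) = 1/((5 - (2 + 4*1) - 2*(2 + 4*1)**2) - 31) = 1/((5 - (2 + 4) - 2*(2 + 4)**2) - 31) = 1/((5 - 1*6 - 2*6**2) - 31) = 1/((5 - 6 - 2*36) - 31) = 1/((5 - 6 - 72) - 31) = 1/(-73 - 31) = 1/(-104) = -1/104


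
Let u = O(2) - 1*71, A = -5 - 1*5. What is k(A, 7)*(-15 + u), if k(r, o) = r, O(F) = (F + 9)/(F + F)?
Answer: 1665/2 ≈ 832.50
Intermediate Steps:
O(F) = (9 + F)/(2*F) (O(F) = (9 + F)/((2*F)) = (9 + F)*(1/(2*F)) = (9 + F)/(2*F))
A = -10 (A = -5 - 5 = -10)
u = -273/4 (u = (½)*(9 + 2)/2 - 1*71 = (½)*(½)*11 - 71 = 11/4 - 71 = -273/4 ≈ -68.250)
k(A, 7)*(-15 + u) = -10*(-15 - 273/4) = -10*(-333/4) = 1665/2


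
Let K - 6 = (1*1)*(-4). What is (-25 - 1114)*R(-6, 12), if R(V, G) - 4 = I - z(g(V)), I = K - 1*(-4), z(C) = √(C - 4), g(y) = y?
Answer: -11390 + 1139*I*√10 ≈ -11390.0 + 3601.8*I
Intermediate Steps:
K = 2 (K = 6 + (1*1)*(-4) = 6 + 1*(-4) = 6 - 4 = 2)
z(C) = √(-4 + C)
I = 6 (I = 2 - 1*(-4) = 2 + 4 = 6)
R(V, G) = 10 - √(-4 + V) (R(V, G) = 4 + (6 - √(-4 + V)) = 10 - √(-4 + V))
(-25 - 1114)*R(-6, 12) = (-25 - 1114)*(10 - √(-4 - 6)) = -1139*(10 - √(-10)) = -1139*(10 - I*√10) = -11390 + 1139*I*√10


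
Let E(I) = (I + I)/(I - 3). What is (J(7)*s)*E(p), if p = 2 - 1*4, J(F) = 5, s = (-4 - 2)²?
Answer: 144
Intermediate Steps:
s = 36 (s = (-6)² = 36)
p = -2 (p = 2 - 4 = -2)
E(I) = 2*I/(-3 + I) (E(I) = (2*I)/(-3 + I) = 2*I/(-3 + I))
(J(7)*s)*E(p) = (5*36)*(2*(-2)/(-3 - 2)) = 180*(2*(-2)/(-5)) = 180*(2*(-2)*(-⅕)) = 180*(⅘) = 144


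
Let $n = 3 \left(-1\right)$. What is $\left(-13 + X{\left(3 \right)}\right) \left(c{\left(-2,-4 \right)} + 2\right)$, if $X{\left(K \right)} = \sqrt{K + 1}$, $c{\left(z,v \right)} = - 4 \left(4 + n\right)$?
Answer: $22$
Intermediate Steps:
$n = -3$
$c{\left(z,v \right)} = -4$ ($c{\left(z,v \right)} = - 4 \left(4 - 3\right) = \left(-4\right) 1 = -4$)
$X{\left(K \right)} = \sqrt{1 + K}$
$\left(-13 + X{\left(3 \right)}\right) \left(c{\left(-2,-4 \right)} + 2\right) = \left(-13 + \sqrt{1 + 3}\right) \left(-4 + 2\right) = \left(-13 + \sqrt{4}\right) \left(-2\right) = \left(-13 + 2\right) \left(-2\right) = \left(-11\right) \left(-2\right) = 22$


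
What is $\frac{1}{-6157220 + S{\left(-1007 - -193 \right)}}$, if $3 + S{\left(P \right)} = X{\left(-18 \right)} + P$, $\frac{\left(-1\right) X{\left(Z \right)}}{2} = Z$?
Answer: $- \frac{1}{6158001} \approx -1.6239 \cdot 10^{-7}$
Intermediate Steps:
$X{\left(Z \right)} = - 2 Z$
$S{\left(P \right)} = 33 + P$ ($S{\left(P \right)} = -3 + \left(\left(-2\right) \left(-18\right) + P\right) = -3 + \left(36 + P\right) = 33 + P$)
$\frac{1}{-6157220 + S{\left(-1007 - -193 \right)}} = \frac{1}{-6157220 + \left(33 - 814\right)} = \frac{1}{-6157220 - 781} = \frac{1}{-6158001} = - \frac{1}{6158001}$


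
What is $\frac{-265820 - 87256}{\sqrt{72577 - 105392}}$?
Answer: $\frac{353076 i \sqrt{32815}}{32815} \approx 1949.1 i$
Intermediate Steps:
$\frac{-265820 - 87256}{\sqrt{72577 - 105392}} = - \frac{353076}{\sqrt{-32815}} = - \frac{353076}{i \sqrt{32815}} = - 353076 \left(- \frac{i \sqrt{32815}}{32815}\right) = \frac{353076 i \sqrt{32815}}{32815}$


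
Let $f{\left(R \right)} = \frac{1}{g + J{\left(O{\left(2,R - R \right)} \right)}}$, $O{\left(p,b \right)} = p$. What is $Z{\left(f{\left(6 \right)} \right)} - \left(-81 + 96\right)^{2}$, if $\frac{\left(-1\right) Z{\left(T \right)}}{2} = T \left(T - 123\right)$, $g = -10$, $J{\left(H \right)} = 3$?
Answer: $- \frac{12749}{49} \approx -260.18$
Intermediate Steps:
$f{\left(R \right)} = - \frac{1}{7}$ ($f{\left(R \right)} = \frac{1}{-10 + 3} = \frac{1}{-7} = - \frac{1}{7}$)
$Z{\left(T \right)} = - 2 T \left(-123 + T\right)$ ($Z{\left(T \right)} = - 2 T \left(T - 123\right) = - 2 T \left(-123 + T\right)$)
$Z{\left(f{\left(6 \right)} \right)} - \left(-81 + 96\right)^{2} = 2 \left(- \frac{1}{7}\right) \left(123 - - \frac{1}{7}\right) - \left(-81 + 96\right)^{2} = 2 \left(- \frac{1}{7}\right) \left(123 + \frac{1}{7}\right) - 15^{2} = 2 \left(- \frac{1}{7}\right) \frac{862}{7} - 225 = - \frac{1724}{49} - 225 = - \frac{12749}{49}$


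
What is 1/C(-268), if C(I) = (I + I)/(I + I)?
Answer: 1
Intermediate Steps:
C(I) = 1 (C(I) = (2*I)/((2*I)) = (2*I)*(1/(2*I)) = 1)
1/C(-268) = 1/1 = 1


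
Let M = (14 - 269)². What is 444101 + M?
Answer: 509126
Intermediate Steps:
M = 65025 (M = (-255)² = 65025)
444101 + M = 444101 + 65025 = 509126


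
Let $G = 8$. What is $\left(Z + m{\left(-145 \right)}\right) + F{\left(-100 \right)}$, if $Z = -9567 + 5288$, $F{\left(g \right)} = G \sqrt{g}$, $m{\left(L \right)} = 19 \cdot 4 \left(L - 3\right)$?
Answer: $-15527 + 80 i \approx -15527.0 + 80.0 i$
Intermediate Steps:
$m{\left(L \right)} = -228 + 76 L$ ($m{\left(L \right)} = 19 \cdot 4 \left(-3 + L\right) = 19 \left(-12 + 4 L\right) = -228 + 76 L$)
$F{\left(g \right)} = 8 \sqrt{g}$
$Z = -4279$
$\left(Z + m{\left(-145 \right)}\right) + F{\left(-100 \right)} = \left(-4279 + \left(-228 + 76 \left(-145\right)\right)\right) + 8 \sqrt{-100} = \left(-4279 - 11248\right) + 8 \cdot 10 i = \left(-4279 - 11248\right) + 80 i = -15527 + 80 i$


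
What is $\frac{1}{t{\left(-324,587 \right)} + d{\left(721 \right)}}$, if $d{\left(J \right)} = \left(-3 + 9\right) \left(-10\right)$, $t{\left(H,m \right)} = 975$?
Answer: $\frac{1}{915} \approx 0.0010929$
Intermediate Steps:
$d{\left(J \right)} = -60$ ($d{\left(J \right)} = 6 \left(-10\right) = -60$)
$\frac{1}{t{\left(-324,587 \right)} + d{\left(721 \right)}} = \frac{1}{975 - 60} = \frac{1}{915}$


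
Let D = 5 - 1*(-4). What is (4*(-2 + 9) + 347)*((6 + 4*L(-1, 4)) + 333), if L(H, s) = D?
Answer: 140625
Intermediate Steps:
D = 9 (D = 5 + 4 = 9)
L(H, s) = 9
(4*(-2 + 9) + 347)*((6 + 4*L(-1, 4)) + 333) = (4*(-2 + 9) + 347)*((6 + 4*9) + 333) = (4*7 + 347)*((6 + 36) + 333) = (28 + 347)*(42 + 333) = 375*375 = 140625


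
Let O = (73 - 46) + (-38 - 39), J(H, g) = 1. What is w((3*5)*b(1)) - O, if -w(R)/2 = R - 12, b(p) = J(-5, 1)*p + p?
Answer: 14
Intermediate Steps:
b(p) = 2*p (b(p) = 1*p + p = p + p = 2*p)
w(R) = 24 - 2*R (w(R) = -2*(R - 12) = -2*(-12 + R) = 24 - 2*R)
O = -50 (O = 27 - 77 = -50)
w((3*5)*b(1)) - O = (24 - 2*3*5*2*1) - 1*(-50) = (24 - 30*2) + 50 = (24 - 2*30) + 50 = (24 - 60) + 50 = -36 + 50 = 14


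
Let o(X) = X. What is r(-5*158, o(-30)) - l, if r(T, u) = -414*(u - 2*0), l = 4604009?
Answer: -4591589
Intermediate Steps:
r(T, u) = -414*u (r(T, u) = -414*(u + 0) = -414*u)
r(-5*158, o(-30)) - l = -414*(-30) - 1*4604009 = 12420 - 4604009 = -4591589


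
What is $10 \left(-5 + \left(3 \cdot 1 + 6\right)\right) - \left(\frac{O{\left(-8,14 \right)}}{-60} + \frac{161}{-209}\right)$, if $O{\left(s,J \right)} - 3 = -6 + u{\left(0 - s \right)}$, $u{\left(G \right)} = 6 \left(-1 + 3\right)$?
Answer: $\frac{171047}{4180} \approx 40.92$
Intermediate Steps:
$u{\left(G \right)} = 12$ ($u{\left(G \right)} = 6 \cdot 2 = 12$)
$O{\left(s,J \right)} = 9$ ($O{\left(s,J \right)} = 3 + \left(-6 + 12\right) = 3 + 6 = 9$)
$10 \left(-5 + \left(3 \cdot 1 + 6\right)\right) - \left(\frac{O{\left(-8,14 \right)}}{-60} + \frac{161}{-209}\right) = 10 \left(-5 + \left(3 \cdot 1 + 6\right)\right) - \left(\frac{9}{-60} + \frac{161}{-209}\right) = 10 \left(-5 + \left(3 + 6\right)\right) - \left(9 \left(- \frac{1}{60}\right) + 161 \left(- \frac{1}{209}\right)\right) = 10 \left(-5 + 9\right) - \left(- \frac{3}{20} - \frac{161}{209}\right) = 10 \cdot 4 - - \frac{3847}{4180} = 40 + \frac{3847}{4180} = \frac{171047}{4180}$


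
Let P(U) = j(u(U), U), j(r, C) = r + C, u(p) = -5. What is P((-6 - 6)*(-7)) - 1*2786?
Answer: -2707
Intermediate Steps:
j(r, C) = C + r
P(U) = -5 + U (P(U) = U - 5 = -5 + U)
P((-6 - 6)*(-7)) - 1*2786 = (-5 + (-6 - 6)*(-7)) - 1*2786 = (-5 - 12*(-7)) - 2786 = (-5 + 84) - 2786 = 79 - 2786 = -2707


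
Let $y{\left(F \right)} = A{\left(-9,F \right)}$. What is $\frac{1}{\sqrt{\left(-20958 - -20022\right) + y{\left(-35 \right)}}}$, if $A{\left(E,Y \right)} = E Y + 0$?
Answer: $- \frac{i \sqrt{69}}{207} \approx - 0.040129 i$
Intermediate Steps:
$A{\left(E,Y \right)} = E Y$
$y{\left(F \right)} = - 9 F$
$\frac{1}{\sqrt{\left(-20958 - -20022\right) + y{\left(-35 \right)}}} = \frac{1}{\sqrt{\left(-20958 - -20022\right) - -315}} = \frac{1}{\sqrt{\left(-20958 + 20022\right) + 315}} = \frac{1}{\sqrt{-936 + 315}} = \frac{1}{\sqrt{-621}} = \frac{1}{3 i \sqrt{69}} = - \frac{i \sqrt{69}}{207}$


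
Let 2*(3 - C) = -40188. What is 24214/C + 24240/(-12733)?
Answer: -3649682/5222349 ≈ -0.69886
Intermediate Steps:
C = 20097 (C = 3 - ½*(-40188) = 3 + 20094 = 20097)
24214/C + 24240/(-12733) = 24214/20097 + 24240/(-12733) = 24214*(1/20097) + 24240*(-1/12733) = 24214/20097 - 24240/12733 = -3649682/5222349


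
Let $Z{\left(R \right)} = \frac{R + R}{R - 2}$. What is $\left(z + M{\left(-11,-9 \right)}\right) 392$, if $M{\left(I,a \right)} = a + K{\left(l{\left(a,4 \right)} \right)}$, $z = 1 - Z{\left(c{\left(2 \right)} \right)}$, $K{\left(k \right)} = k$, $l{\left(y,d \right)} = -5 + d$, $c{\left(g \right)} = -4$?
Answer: $- \frac{12152}{3} \approx -4050.7$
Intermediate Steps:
$Z{\left(R \right)} = \frac{2 R}{-2 + R}$
$z = - \frac{1}{3}$ ($z = 1 - 2 \left(-4\right) \frac{1}{-2 - 4} = 1 - 2 \left(-4\right) \frac{1}{-6} = 1 - 2 \left(-4\right) \left(- \frac{1}{6}\right) = 1 - \frac{4}{3} = - \frac{1}{3} \approx -0.33333$)
$M{\left(I,a \right)} = -1 + a$ ($M{\left(I,a \right)} = a + \left(-5 + 4\right) = a - 1 = -1 + a$)
$\left(z + M{\left(-11,-9 \right)}\right) 392 = \left(- \frac{1}{3} - 10\right) 392 = \left(- \frac{31}{3}\right) 392 = - \frac{12152}{3}$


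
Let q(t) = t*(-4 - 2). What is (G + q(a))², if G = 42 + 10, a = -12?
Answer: 15376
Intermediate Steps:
q(t) = -6*t (q(t) = t*(-6) = -6*t)
G = 52
(G + q(a))² = (52 - 6*(-12))² = (52 + 72)² = 124² = 15376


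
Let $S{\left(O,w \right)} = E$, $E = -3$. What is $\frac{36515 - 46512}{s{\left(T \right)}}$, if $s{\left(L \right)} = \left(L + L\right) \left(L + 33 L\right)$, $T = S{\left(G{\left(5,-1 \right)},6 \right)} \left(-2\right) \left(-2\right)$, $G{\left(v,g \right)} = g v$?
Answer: $- \frac{9997}{9792} \approx -1.0209$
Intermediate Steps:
$S{\left(O,w \right)} = -3$
$T = -12$ ($T = \left(-3\right) \left(-2\right) \left(-2\right) = 6 \left(-2\right) = -12$)
$s{\left(L \right)} = 68 L^{2}$ ($s{\left(L \right)} = 2 L 34 L = 68 L^{2}$)
$\frac{36515 - 46512}{s{\left(T \right)}} = \frac{36515 - 46512}{68 \left(-12\right)^{2}} = - \frac{9997}{68 \cdot 144} = - \frac{9997}{9792}$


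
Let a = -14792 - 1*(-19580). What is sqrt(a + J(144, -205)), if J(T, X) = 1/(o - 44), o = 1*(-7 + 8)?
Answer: sqrt(8852969)/43 ≈ 69.195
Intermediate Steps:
a = 4788 (a = -14792 + 19580 = 4788)
o = 1 (o = 1*1 = 1)
J(T, X) = -1/43 (J(T, X) = 1/(1 - 44) = 1/(-43) = -1/43)
sqrt(a + J(144, -205)) = sqrt(4788 - 1/43) = sqrt(205883/43) = sqrt(8852969)/43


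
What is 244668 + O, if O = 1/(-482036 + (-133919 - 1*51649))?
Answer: 163341335471/667604 ≈ 2.4467e+5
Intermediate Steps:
O = -1/667604 (O = 1/(-482036 + (-133919 - 51649)) = 1/(-482036 - 185568) = 1/(-667604) = -1/667604 ≈ -1.4979e-6)
244668 + O = 244668 - 1/667604 = 163341335471/667604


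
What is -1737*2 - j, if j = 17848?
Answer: -21322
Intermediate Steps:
-1737*2 - j = -1737*2 - 1*17848 = -3474 - 17848 = -21322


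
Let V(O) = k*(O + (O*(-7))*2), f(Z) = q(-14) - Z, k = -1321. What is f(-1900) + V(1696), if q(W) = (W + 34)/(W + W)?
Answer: 203891151/7 ≈ 2.9127e+7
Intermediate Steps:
q(W) = (34 + W)/(2*W) (q(W) = (34 + W)/((2*W)) = (34 + W)*(1/(2*W)) = (34 + W)/(2*W))
f(Z) = -5/7 - Z (f(Z) = (½)*(34 - 14)/(-14) - Z = (½)*(-1/14)*20 - Z = -5/7 - Z)
V(O) = 17173*O (V(O) = -1321*(O + (O*(-7))*2) = -1321*(O - 7*O*2) = -1321*(O - 14*O) = -(-17173)*O = 17173*O)
f(-1900) + V(1696) = (-5/7 - 1*(-1900)) + 17173*1696 = (-5/7 + 1900) + 29125408 = 13295/7 + 29125408 = 203891151/7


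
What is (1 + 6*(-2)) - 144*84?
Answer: -12107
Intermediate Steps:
(1 + 6*(-2)) - 144*84 = (1 - 12) - 12096 = -11 - 12096 = -12107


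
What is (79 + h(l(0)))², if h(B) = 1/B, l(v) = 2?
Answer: 25281/4 ≈ 6320.3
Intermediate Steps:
(79 + h(l(0)))² = (79 + 1/2)² = (79 + ½)² = (159/2)² = 25281/4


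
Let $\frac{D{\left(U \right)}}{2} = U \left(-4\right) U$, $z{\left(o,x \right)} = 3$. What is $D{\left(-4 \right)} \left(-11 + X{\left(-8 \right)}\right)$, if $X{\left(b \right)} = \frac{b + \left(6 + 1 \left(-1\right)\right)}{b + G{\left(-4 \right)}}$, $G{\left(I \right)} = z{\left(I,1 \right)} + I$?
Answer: $\frac{4096}{3} \approx 1365.3$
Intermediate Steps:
$D{\left(U \right)} = - 8 U^{2}$ ($D{\left(U \right)} = 2 U \left(-4\right) U = 2 - 4 U U = 2 \left(- 4 U^{2}\right) = - 8 U^{2}$)
$G{\left(I \right)} = 3 + I$
$X{\left(b \right)} = \frac{5 + b}{-1 + b}$ ($X{\left(b \right)} = \frac{b + \left(6 + 1 \left(-1\right)\right)}{b + \left(3 - 4\right)} = \frac{b + \left(6 - 1\right)}{b - 1} = \frac{b + 5}{-1 + b} = \frac{5 + b}{-1 + b}$)
$D{\left(-4 \right)} \left(-11 + X{\left(-8 \right)}\right) = - 8 \left(-4\right)^{2} \left(-11 + \frac{5 - 8}{-1 - 8}\right) = \left(-8\right) 16 \left(-11 + \frac{1}{-9} \left(-3\right)\right) = - 128 \left(-11 - - \frac{1}{3}\right) = - 128 \left(-11 + \frac{1}{3}\right) = \left(-128\right) \left(- \frac{32}{3}\right) = \frac{4096}{3}$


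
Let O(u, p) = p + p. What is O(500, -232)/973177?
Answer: -464/973177 ≈ -0.00047679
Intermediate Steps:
O(u, p) = 2*p
O(500, -232)/973177 = (2*(-232))/973177 = -464*1/973177 = -464/973177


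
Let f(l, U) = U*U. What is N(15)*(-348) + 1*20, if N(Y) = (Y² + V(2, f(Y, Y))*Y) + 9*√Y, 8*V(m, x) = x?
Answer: -450185/2 - 3132*√15 ≈ -2.3722e+5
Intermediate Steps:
f(l, U) = U²
V(m, x) = x/8
N(Y) = Y² + 9*√Y + Y³/8 (N(Y) = (Y² + (Y²/8)*Y) + 9*√Y = (Y² + Y³/8) + 9*√Y = Y² + 9*√Y + Y³/8)
N(15)*(-348) + 1*20 = (15² + 9*√15 + (⅛)*15³)*(-348) + 1*20 = (225 + 9*√15 + (⅛)*3375)*(-348) + 20 = (225 + 9*√15 + 3375/8)*(-348) + 20 = (5175/8 + 9*√15)*(-348) + 20 = (-450225/2 - 3132*√15) + 20 = -450185/2 - 3132*√15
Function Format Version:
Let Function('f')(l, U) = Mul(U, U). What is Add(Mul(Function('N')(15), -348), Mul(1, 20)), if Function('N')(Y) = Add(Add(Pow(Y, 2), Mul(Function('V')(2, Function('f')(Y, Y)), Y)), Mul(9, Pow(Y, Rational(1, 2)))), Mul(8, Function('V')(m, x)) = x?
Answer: Add(Rational(-450185, 2), Mul(-3132, Pow(15, Rational(1, 2)))) ≈ -2.3722e+5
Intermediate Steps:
Function('f')(l, U) = Pow(U, 2)
Function('V')(m, x) = Mul(Rational(1, 8), x)
Function('N')(Y) = Add(Pow(Y, 2), Mul(9, Pow(Y, Rational(1, 2))), Mul(Rational(1, 8), Pow(Y, 3))) (Function('N')(Y) = Add(Add(Pow(Y, 2), Mul(Mul(Rational(1, 8), Pow(Y, 2)), Y)), Mul(9, Pow(Y, Rational(1, 2)))) = Add(Add(Pow(Y, 2), Mul(Rational(1, 8), Pow(Y, 3))), Mul(9, Pow(Y, Rational(1, 2)))) = Add(Pow(Y, 2), Mul(9, Pow(Y, Rational(1, 2))), Mul(Rational(1, 8), Pow(Y, 3))))
Add(Mul(Function('N')(15), -348), Mul(1, 20)) = Add(Mul(Add(Pow(15, 2), Mul(9, Pow(15, Rational(1, 2))), Mul(Rational(1, 8), Pow(15, 3))), -348), Mul(1, 20)) = Add(Mul(Add(225, Mul(9, Pow(15, Rational(1, 2))), Mul(Rational(1, 8), 3375)), -348), 20) = Add(Mul(Add(225, Mul(9, Pow(15, Rational(1, 2))), Rational(3375, 8)), -348), 20) = Add(Mul(Add(Rational(5175, 8), Mul(9, Pow(15, Rational(1, 2)))), -348), 20) = Add(Add(Rational(-450225, 2), Mul(-3132, Pow(15, Rational(1, 2)))), 20) = Add(Rational(-450185, 2), Mul(-3132, Pow(15, Rational(1, 2))))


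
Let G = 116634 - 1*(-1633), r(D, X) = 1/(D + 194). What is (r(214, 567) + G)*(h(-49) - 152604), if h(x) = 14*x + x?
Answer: -2466352368881/136 ≈ -1.8135e+10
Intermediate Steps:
r(D, X) = 1/(194 + D)
G = 118267 (G = 116634 + 1633 = 118267)
h(x) = 15*x
(r(214, 567) + G)*(h(-49) - 152604) = (1/(194 + 214) + 118267)*(15*(-49) - 152604) = (1/408 + 118267)*(-735 - 152604) = (1/408 + 118267)*(-153339) = (48252937/408)*(-153339) = -2466352368881/136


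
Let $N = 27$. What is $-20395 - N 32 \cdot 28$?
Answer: $-44587$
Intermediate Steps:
$-20395 - N 32 \cdot 28 = -20395 - 27 \cdot 32 \cdot 28 = -20395 - 864 \cdot 28 = -20395 - 24192 = -44587$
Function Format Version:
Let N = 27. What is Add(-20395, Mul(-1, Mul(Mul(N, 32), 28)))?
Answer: -44587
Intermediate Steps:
Add(-20395, Mul(-1, Mul(Mul(N, 32), 28))) = Add(-20395, Mul(-1, Mul(Mul(27, 32), 28))) = Add(-20395, Mul(-1, Mul(864, 28))) = Add(-20395, Mul(-1, 24192)) = Add(-20395, -24192) = -44587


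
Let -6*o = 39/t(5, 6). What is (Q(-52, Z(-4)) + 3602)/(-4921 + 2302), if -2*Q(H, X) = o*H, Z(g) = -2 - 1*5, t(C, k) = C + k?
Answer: -13151/9603 ≈ -1.3695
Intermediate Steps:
Z(g) = -7 (Z(g) = -2 - 5 = -7)
o = -13/22 (o = -13/(2*(5 + 6)) = -13/(2*11) = -1/6*39/11 = -13/22 ≈ -0.59091)
Q(H, X) = 13*H/44 (Q(H, X) = -(-13)*H/44 = 13*H/44)
(Q(-52, Z(-4)) + 3602)/(-4921 + 2302) = ((13/44)*(-52) + 3602)/(-4921 + 2302) = (-169/11 + 3602)/(-2619) = (39453/11)*(-1/2619) = -13151/9603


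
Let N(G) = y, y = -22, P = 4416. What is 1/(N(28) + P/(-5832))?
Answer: -243/5530 ≈ -0.043942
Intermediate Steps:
N(G) = -22
1/(N(28) + P/(-5832)) = 1/(-22 + 4416/(-5832)) = 1/(-22 + 4416*(-1/5832)) = 1/(-22 - 184/243) = 1/(-5530/243) = -243/5530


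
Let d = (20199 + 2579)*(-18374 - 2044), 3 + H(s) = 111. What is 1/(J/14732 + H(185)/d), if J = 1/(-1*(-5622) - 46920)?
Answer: -23579699827254312/5514375991 ≈ -4.2760e+6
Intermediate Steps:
H(s) = 108 (H(s) = -3 + 111 = 108)
J = -1/41298 (J = 1/(5622 - 46920) = 1/(-41298) = -1/41298 ≈ -2.4214e-5)
d = -465081204 (d = 22778*(-20418) = -465081204)
1/(J/14732 + H(185)/d) = 1/(-1/41298/14732 + 108/(-465081204)) = 1/(-1/41298*1/14732 + 108*(-1/465081204)) = 1/(-1/608402136 - 9/38756767) = 1/(-5514375991/23579699827254312) = -23579699827254312/5514375991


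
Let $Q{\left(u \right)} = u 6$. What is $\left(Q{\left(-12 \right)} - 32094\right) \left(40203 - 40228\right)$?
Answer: $804150$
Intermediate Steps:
$Q{\left(u \right)} = 6 u$
$\left(Q{\left(-12 \right)} - 32094\right) \left(40203 - 40228\right) = \left(6 \left(-12\right) - 32094\right) \left(40203 - 40228\right) = \left(-72 - 32094\right) \left(-25\right) = \left(-32166\right) \left(-25\right) = 804150$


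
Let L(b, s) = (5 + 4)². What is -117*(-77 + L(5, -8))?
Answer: -468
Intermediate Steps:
L(b, s) = 81 (L(b, s) = 9² = 81)
-117*(-77 + L(5, -8)) = -117*(-77 + 81) = -117*4 = -468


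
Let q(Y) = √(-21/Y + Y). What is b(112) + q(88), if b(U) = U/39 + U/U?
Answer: 151/39 + √169906/44 ≈ 13.240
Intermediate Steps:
b(U) = 1 + U/39 (b(U) = U*(1/39) + 1 = U/39 + 1 = 1 + U/39)
q(Y) = √(Y - 21/Y)
b(112) + q(88) = (1 + (1/39)*112) + √(88 - 21/88) = (1 + 112/39) + √(88 - 21*1/88) = 151/39 + √(88 - 21/88) = 151/39 + √(7723/88) = 151/39 + √169906/44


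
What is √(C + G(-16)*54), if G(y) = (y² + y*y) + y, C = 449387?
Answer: √476171 ≈ 690.05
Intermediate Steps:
G(y) = y + 2*y² (G(y) = (y² + y²) + y = 2*y² + y = y + 2*y²)
√(C + G(-16)*54) = √(449387 - 16*(1 + 2*(-16))*54) = √(449387 - 16*(1 - 32)*54) = √(449387 - 16*(-31)*54) = √(449387 + 496*54) = √(449387 + 26784) = √476171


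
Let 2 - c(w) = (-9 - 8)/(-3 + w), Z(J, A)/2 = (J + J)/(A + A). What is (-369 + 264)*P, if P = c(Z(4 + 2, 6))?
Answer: 1575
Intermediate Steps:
Z(J, A) = 2*J/A (Z(J, A) = 2*((J + J)/(A + A)) = 2*((2*J)/((2*A))) = 2*((2*J)*(1/(2*A))) = 2*(J/A) = 2*J/A)
c(w) = 2 + 17/(-3 + w) (c(w) = 2 - (-9 - 8)/(-3 + w) = 2 - (-17)/(-3 + w) = 2 + 17/(-3 + w))
P = -15 (P = (11 + 2*(2*(4 + 2)/6))/(-3 + 2*(4 + 2)/6) = (11 + 2*(2*6*(1/6)))/(-3 + 2*6*(1/6)) = (11 + 2*2)/(-3 + 2) = (11 + 4)/(-1) = -1*15 = -15)
(-369 + 264)*P = (-369 + 264)*(-15) = -105*(-15) = 1575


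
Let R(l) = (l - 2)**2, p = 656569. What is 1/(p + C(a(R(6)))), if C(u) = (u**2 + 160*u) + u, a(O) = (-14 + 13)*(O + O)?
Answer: 1/652441 ≈ 1.5327e-6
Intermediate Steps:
R(l) = (-2 + l)**2
a(O) = -2*O
C(u) = u**2 + 161*u
1/(p + C(a(R(6)))) = 1/(656569 + (-2*(-2 + 6)**2)*(161 - 2*(-2 + 6)**2)) = 1/(656569 + (-2*4**2)*(161 - 2*4**2)) = 1/(656569 + (-2*16)*(161 - 2*16)) = 1/(656569 - 32*(161 - 32)) = 1/(656569 - 32*129) = 1/(656569 - 4128) = 1/652441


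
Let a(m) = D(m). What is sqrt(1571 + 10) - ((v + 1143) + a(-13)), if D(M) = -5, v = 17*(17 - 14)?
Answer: -1189 + sqrt(1581) ≈ -1149.2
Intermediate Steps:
v = 51 (v = 17*3 = 51)
a(m) = -5
sqrt(1571 + 10) - ((v + 1143) + a(-13)) = sqrt(1571 + 10) - ((51 + 1143) - 5) = sqrt(1581) - (1194 - 5) = sqrt(1581) - 1*1189 = sqrt(1581) - 1189 = -1189 + sqrt(1581)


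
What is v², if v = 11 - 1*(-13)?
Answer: 576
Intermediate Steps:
v = 24 (v = 11 + 13 = 24)
v² = 24² = 576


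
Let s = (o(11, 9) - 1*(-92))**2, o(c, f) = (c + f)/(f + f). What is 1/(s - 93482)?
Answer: -81/6869798 ≈ -1.1791e-5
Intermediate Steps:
o(c, f) = (c + f)/(2*f) (o(c, f) = (c + f)/((2*f)) = (c + f)*(1/(2*f)) = (c + f)/(2*f))
s = 702244/81 (s = ((1/2)*(11 + 9)/9 - 1*(-92))**2 = ((1/2)*(1/9)*20 + 92)**2 = (10/9 + 92)**2 = (838/9)**2 = 702244/81 ≈ 8669.7)
1/(s - 93482) = 1/(702244/81 - 93482) = 1/(-6869798/81) = -81/6869798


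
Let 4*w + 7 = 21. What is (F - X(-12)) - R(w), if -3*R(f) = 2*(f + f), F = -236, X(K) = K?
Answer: -658/3 ≈ -219.33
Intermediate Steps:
w = 7/2 (w = -7/4 + (1/4)*21 = -7/4 + 21/4 = 7/2 ≈ 3.5000)
R(f) = -4*f/3 (R(f) = -2*(f + f)/3 = -2*2*f/3 = -4*f/3)
(F - X(-12)) - R(w) = (-236 - 1*(-12)) - (-4)*7/(3*2) = (-236 + 12) - 1*(-14/3) = -224 + 14/3 = -658/3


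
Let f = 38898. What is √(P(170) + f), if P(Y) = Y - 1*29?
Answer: 13*√231 ≈ 197.58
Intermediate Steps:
P(Y) = -29 + Y (P(Y) = Y - 29 = -29 + Y)
√(P(170) + f) = √((-29 + 170) + 38898) = √(141 + 38898) = √39039 = 13*√231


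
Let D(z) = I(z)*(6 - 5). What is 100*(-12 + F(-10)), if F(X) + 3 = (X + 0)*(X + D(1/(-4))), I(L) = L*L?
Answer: 16875/2 ≈ 8437.5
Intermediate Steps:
I(L) = L**2
D(z) = z**2 (D(z) = z**2*(6 - 5) = z**2*1 = z**2)
F(X) = -3 + X*(1/16 + X) (F(X) = -3 + (X + 0)*(X + (1/(-4))**2) = -3 + X*(X + (-1/4)**2) = -3 + X*(X + 1/16) = -3 + X*(1/16 + X))
100*(-12 + F(-10)) = 100*(-12 + (-3 + (-10)**2 + (1/16)*(-10))) = 100*(-12 + (-3 + 100 - 5/8)) = 100*(-12 + 771/8) = 100*(675/8) = 16875/2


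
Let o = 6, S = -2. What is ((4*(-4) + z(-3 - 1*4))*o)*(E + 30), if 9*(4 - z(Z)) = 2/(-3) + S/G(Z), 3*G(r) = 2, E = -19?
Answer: -6886/9 ≈ -765.11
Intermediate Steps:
G(r) = ⅔ (G(r) = (⅓)*2 = ⅔)
z(Z) = 119/27 (z(Z) = 4 - (2/(-3) - 2/⅔)/9 = 4 - (2*(-⅓) - 2*3/2)/9 = 4 - (-⅔ - 3)/9 = 4 - ⅑*(-11/3) = 4 + 11/27 = 119/27)
((4*(-4) + z(-3 - 1*4))*o)*(E + 30) = ((4*(-4) + 119/27)*6)*(-19 + 30) = ((-16 + 119/27)*6)*11 = -313/27*6*11 = -626/9*11 = -6886/9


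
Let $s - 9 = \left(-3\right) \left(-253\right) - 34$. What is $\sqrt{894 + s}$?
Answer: $2 \sqrt{407} \approx 40.349$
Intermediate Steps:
$s = 734$ ($s = 9 - -725 = 9 + \left(759 - 34\right) = 9 + 725 = 734$)
$\sqrt{894 + s} = \sqrt{894 + 734} = \sqrt{1628} = 2 \sqrt{407}$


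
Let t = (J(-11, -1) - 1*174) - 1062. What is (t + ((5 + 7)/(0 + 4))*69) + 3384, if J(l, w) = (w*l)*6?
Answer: 2421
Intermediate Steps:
J(l, w) = 6*l*w (J(l, w) = (l*w)*6 = 6*l*w)
t = -1170 (t = (6*(-11)*(-1) - 1*174) - 1062 = (66 - 174) - 1062 = -108 - 1062 = -1170)
(t + ((5 + 7)/(0 + 4))*69) + 3384 = (-1170 + ((5 + 7)/(0 + 4))*69) + 3384 = (-1170 + (12/4)*69) + 3384 = (-1170 + (12*(¼))*69) + 3384 = (-1170 + 3*69) + 3384 = (-1170 + 207) + 3384 = -963 + 3384 = 2421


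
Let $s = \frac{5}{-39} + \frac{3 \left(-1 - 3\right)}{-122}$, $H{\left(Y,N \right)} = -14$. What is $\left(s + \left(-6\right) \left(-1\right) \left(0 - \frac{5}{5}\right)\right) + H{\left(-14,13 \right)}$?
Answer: $- \frac{47651}{2379} \approx -20.03$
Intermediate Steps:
$s = - \frac{71}{2379}$ ($s = 5 \left(- \frac{1}{39}\right) + 3 \left(-4\right) \left(- \frac{1}{122}\right) = - \frac{5}{39} - - \frac{6}{61} = - \frac{5}{39} + \frac{6}{61} = - \frac{71}{2379} \approx -0.029844$)
$\left(s + \left(-6\right) \left(-1\right) \left(0 - \frac{5}{5}\right)\right) + H{\left(-14,13 \right)} = \left(- \frac{71}{2379} + \left(-6\right) \left(-1\right) \left(0 - \frac{5}{5}\right)\right) - 14 = \left(- \frac{71}{2379} + 6 \left(0 - 5 \cdot \frac{1}{5}\right)\right) - 14 = \left(- \frac{71}{2379} + 6 \left(0 - 1\right)\right) - 14 = \left(- \frac{71}{2379} + 6 \left(-1\right)\right) - 14 = \left(- \frac{71}{2379} - 6\right) - 14 = - \frac{14345}{2379} - 14 = - \frac{47651}{2379}$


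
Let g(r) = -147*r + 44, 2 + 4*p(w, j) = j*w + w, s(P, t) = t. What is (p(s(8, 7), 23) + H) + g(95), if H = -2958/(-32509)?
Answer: -31117635/2242 ≈ -13879.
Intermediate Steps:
H = 102/1121 (H = -2958*(-1/32509) = 102/1121 ≈ 0.090990)
p(w, j) = -1/2 + w/4 + j*w/4 (p(w, j) = -1/2 + (j*w + w)/4 = -1/2 + (w + j*w)/4 = -1/2 + (w/4 + j*w/4) = -1/2 + w/4 + j*w/4)
g(r) = 44 - 147*r
(p(s(8, 7), 23) + H) + g(95) = ((-1/2 + (1/4)*7 + (1/4)*23*7) + 102/1121) + (44 - 147*95) = ((-1/2 + 7/4 + 161/4) + 102/1121) + (44 - 13965) = (83/2 + 102/1121) - 13921 = 93247/2242 - 13921 = -31117635/2242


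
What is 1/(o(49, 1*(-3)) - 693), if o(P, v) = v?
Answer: -1/696 ≈ -0.0014368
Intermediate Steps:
1/(o(49, 1*(-3)) - 693) = 1/(1*(-3) - 693) = 1/(-3 - 693) = 1/(-696) = -1/696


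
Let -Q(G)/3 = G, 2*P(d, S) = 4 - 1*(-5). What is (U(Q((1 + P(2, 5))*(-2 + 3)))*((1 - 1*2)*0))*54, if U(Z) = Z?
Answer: 0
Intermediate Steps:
P(d, S) = 9/2 (P(d, S) = (4 - 1*(-5))/2 = (4 + 5)/2 = (½)*9 = 9/2)
Q(G) = -3*G
(U(Q((1 + P(2, 5))*(-2 + 3)))*((1 - 1*2)*0))*54 = ((-3*(1 + 9/2)*(-2 + 3))*((1 - 1*2)*0))*54 = ((-33/2)*((1 - 2)*0))*54 = ((-3*11/2)*(-1*0))*54 = -33/2*0*54 = 0*54 = 0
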